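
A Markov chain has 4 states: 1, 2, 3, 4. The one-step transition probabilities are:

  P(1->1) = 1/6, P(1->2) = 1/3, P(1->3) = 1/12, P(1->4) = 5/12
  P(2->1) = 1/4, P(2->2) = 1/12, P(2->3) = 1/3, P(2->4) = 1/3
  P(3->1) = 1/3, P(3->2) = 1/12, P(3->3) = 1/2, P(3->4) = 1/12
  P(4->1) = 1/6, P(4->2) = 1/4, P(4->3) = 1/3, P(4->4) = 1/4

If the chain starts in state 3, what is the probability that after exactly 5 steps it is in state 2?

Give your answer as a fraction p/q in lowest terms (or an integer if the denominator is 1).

Answer: 45839/248832

Derivation:
Computing P^5 by repeated multiplication:
P^1 =
  1: [1/6, 1/3, 1/12, 5/12]
  2: [1/4, 1/12, 1/3, 1/3]
  3: [1/3, 1/12, 1/2, 1/12]
  4: [1/6, 1/4, 1/3, 1/4]
P^2 =
  1: [5/24, 7/36, 11/36, 7/24]
  2: [11/48, 29/144, 47/144, 35/144]
  3: [37/144, 13/72, 1/3, 11/48]
  4: [35/144, 1/6, 25/72, 35/144]
P^3 =
  1: [101/432, 53/288, 287/864, 1/4]
  2: [137/576, 313/1728, 571/1728, 433/1728]
  3: [205/864, 107/576, 187/576, 109/432]
  4: [103/432, 319/1728, 571/1728, 71/288]
P^4 =
  1: [2461/10368, 317/1728, 107/324, 2581/10368]
  2: [1637/6912, 3827/20736, 6821/20736, 5177/20736]
  3: [1633/6912, 1915/10368, 21/64, 5203/20736]
  4: [1639/6912, 53/288, 3409/10368, 5185/20736]
P^5 =
  1: [14743/62208, 22913/124416, 40937/124416, 1295/5184]
  2: [2183/9216, 45823/248832, 81853/248832, 62215/248832]
  3: [29455/124416, 45839/248832, 9095/27648, 15557/62208]
  4: [14731/62208, 45857/248832, 81829/248832, 31111/124416]

(P^5)[3 -> 2] = 45839/248832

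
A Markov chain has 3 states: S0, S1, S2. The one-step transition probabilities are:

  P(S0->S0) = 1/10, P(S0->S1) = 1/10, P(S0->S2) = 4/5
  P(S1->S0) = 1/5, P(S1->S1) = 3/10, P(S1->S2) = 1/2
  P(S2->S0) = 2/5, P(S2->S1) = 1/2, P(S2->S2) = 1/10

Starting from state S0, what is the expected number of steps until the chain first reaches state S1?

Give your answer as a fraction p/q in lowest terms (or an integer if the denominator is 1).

Let h_i = expected steps to first reach S1 from state i.
Boundary: h_S1 = 0.
First-step equations for the other states:
  h_S0 = 1 + 1/10*h_S0 + 1/10*h_S1 + 4/5*h_S2
  h_S2 = 1 + 2/5*h_S0 + 1/2*h_S1 + 1/10*h_S2

Substituting h_S1 = 0 and rearranging gives the linear system (I - Q) h = 1:
  [9/10, -4/5] . (h_S0, h_S2) = 1
  [-2/5, 9/10] . (h_S0, h_S2) = 1

Solving yields:
  h_S0 = 170/49
  h_S2 = 130/49

Starting state is S0, so the expected hitting time is h_S0 = 170/49.

Answer: 170/49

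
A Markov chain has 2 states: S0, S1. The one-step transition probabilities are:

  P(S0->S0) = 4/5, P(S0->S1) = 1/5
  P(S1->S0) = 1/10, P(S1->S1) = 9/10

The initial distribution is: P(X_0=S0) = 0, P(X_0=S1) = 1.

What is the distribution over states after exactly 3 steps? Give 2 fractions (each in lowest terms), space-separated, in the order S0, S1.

Answer: 219/1000 781/1000

Derivation:
Propagating the distribution step by step (d_{t+1} = d_t * P):
d_0 = (S0=0, S1=1)
  d_1[S0] = 0*4/5 + 1*1/10 = 1/10
  d_1[S1] = 0*1/5 + 1*9/10 = 9/10
d_1 = (S0=1/10, S1=9/10)
  d_2[S0] = 1/10*4/5 + 9/10*1/10 = 17/100
  d_2[S1] = 1/10*1/5 + 9/10*9/10 = 83/100
d_2 = (S0=17/100, S1=83/100)
  d_3[S0] = 17/100*4/5 + 83/100*1/10 = 219/1000
  d_3[S1] = 17/100*1/5 + 83/100*9/10 = 781/1000
d_3 = (S0=219/1000, S1=781/1000)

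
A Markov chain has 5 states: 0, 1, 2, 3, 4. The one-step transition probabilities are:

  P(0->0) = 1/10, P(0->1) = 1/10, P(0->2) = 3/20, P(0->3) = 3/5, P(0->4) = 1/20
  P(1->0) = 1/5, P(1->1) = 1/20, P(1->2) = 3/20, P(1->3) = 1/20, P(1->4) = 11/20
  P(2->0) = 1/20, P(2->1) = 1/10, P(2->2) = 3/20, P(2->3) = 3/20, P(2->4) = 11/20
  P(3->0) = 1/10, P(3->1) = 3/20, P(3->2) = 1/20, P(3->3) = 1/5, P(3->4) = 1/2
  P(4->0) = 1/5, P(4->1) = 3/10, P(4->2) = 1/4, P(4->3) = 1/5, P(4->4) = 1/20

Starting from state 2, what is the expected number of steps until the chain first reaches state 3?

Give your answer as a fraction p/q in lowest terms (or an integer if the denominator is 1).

Let h_i = expected steps to first reach 3 from state i.
Boundary: h_3 = 0.
First-step equations for the other states:
  h_0 = 1 + 1/10*h_0 + 1/10*h_1 + 3/20*h_2 + 3/5*h_3 + 1/20*h_4
  h_1 = 1 + 1/5*h_0 + 1/20*h_1 + 3/20*h_2 + 1/20*h_3 + 11/20*h_4
  h_2 = 1 + 1/20*h_0 + 1/10*h_1 + 3/20*h_2 + 3/20*h_3 + 11/20*h_4
  h_4 = 1 + 1/5*h_0 + 3/10*h_1 + 1/4*h_2 + 1/5*h_3 + 1/20*h_4

Substituting h_3 = 0 and rearranging gives the linear system (I - Q) h = 1:
  [9/10, -1/10, -3/20, -1/20] . (h_0, h_1, h_2, h_4) = 1
  [-1/5, 19/20, -3/20, -11/20] . (h_0, h_1, h_2, h_4) = 1
  [-1/20, -1/10, 17/20, -11/20] . (h_0, h_1, h_2, h_4) = 1
  [-1/5, -3/10, -1/4, 19/20] . (h_0, h_1, h_2, h_4) = 1

Solving yields:
  h_0 = 71800/26501
  h_1 = 131400/26501
  h_2 = 127200/26501
  h_4 = 117980/26501

Starting state is 2, so the expected hitting time is h_2 = 127200/26501.

Answer: 127200/26501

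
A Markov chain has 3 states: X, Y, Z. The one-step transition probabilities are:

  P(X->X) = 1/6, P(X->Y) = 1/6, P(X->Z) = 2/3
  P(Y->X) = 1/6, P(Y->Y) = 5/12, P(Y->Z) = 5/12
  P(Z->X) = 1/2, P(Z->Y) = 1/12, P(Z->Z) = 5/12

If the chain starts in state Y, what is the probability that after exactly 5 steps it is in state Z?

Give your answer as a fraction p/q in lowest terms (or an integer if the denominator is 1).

Answer: 863/1728

Derivation:
Computing P^5 by repeated multiplication:
P^1 =
  X: [1/6, 1/6, 2/3]
  Y: [1/6, 5/12, 5/12]
  Z: [1/2, 1/12, 5/12]
P^2 =
  X: [7/18, 11/72, 11/24]
  Y: [11/36, 17/72, 11/24]
  Z: [11/36, 11/72, 13/24]
P^3 =
  X: [23/72, 1/6, 37/72]
  Y: [23/72, 3/16, 71/144]
  Z: [25/72, 23/144, 71/144]
P^4 =
  X: [73/216, 143/864, 143/288]
  Y: [143/432, 149/864, 143/288]
  Z: [143/432, 143/864, 145/288]
P^5 =
  X: [287/864, 1/6, 433/864]
  Y: [287/864, 97/576, 863/1728]
  Z: [289/864, 287/1728, 863/1728]

(P^5)[Y -> Z] = 863/1728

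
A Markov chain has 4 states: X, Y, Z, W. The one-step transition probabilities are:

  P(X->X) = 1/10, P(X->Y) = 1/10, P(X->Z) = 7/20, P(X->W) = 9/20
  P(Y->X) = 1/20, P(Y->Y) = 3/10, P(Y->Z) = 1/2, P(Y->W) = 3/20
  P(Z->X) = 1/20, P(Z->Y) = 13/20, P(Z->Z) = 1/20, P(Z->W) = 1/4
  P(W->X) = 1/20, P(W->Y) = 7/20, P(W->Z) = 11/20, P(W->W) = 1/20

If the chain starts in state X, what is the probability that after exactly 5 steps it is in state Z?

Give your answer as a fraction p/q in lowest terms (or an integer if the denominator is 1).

Answer: 110401/320000

Derivation:
Computing P^5 by repeated multiplication:
P^1 =
  X: [1/10, 1/10, 7/20, 9/20]
  Y: [1/20, 3/10, 1/2, 3/20]
  Z: [1/20, 13/20, 1/20, 1/4]
  W: [1/20, 7/20, 11/20, 1/20]
P^2 =
  X: [11/200, 17/40, 7/20, 17/100]
  Y: [21/400, 189/400, 11/40, 1/5]
  Z: [21/400, 8/25, 193/400, 29/200]
  W: [21/400, 97/200, 99/400, 43/200]
P^3 =
  X: [211/4000, 21/50, 1371/4000, 369/2000]
  Y: [421/8000, 1583/4000, 3027/8000, 693/4000]
  Z: [421/8000, 149/320, 1129/4000, 399/2000]
  W: [421/8000, 619/1600, 783/2000, 169/1000]
P^4 =
  X: [4211/80000, 33491/80000, 13883/40000, 3633/20000]
  Y: [8421/160000, 68891/160000, 661/2000, 1863/10000]
  Z: [8421/160000, 31859/80000, 60011/160000, 557/3200]
  W: [8421/160000, 8699/20000, 51901/160000, 15043/80000]
P^5 =
  X: [84211/1600000, 13441/32000, 110401/320000, 145867/800000]
  Y: [168421/3200000, 331571/800000, 9029/25600, 57667/320000]
  Z: [168421/3200000, 1374243/3200000, 132811/400000, 18589/100000]
  W: [168421/3200000, 1319709/3200000, 568857/1600000, 143539/800000]

(P^5)[X -> Z] = 110401/320000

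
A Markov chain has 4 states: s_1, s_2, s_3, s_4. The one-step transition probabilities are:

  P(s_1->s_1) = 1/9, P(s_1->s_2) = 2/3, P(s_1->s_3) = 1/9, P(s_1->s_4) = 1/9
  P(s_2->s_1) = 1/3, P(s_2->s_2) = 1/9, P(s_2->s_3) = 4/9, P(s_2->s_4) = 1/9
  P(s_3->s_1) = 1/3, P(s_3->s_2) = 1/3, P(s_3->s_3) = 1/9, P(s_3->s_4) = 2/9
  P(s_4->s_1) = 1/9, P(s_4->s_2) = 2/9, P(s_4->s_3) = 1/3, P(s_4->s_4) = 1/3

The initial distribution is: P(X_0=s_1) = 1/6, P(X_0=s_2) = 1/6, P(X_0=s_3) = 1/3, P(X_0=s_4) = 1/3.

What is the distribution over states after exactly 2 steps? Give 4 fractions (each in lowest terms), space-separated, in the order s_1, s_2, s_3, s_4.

Answer: 19/81 76/243 43/162 91/486

Derivation:
Propagating the distribution step by step (d_{t+1} = d_t * P):
d_0 = (s_1=1/6, s_2=1/6, s_3=1/3, s_4=1/3)
  d_1[s_1] = 1/6*1/9 + 1/6*1/3 + 1/3*1/3 + 1/3*1/9 = 2/9
  d_1[s_2] = 1/6*2/3 + 1/6*1/9 + 1/3*1/3 + 1/3*2/9 = 17/54
  d_1[s_3] = 1/6*1/9 + 1/6*4/9 + 1/3*1/9 + 1/3*1/3 = 13/54
  d_1[s_4] = 1/6*1/9 + 1/6*1/9 + 1/3*2/9 + 1/3*1/3 = 2/9
d_1 = (s_1=2/9, s_2=17/54, s_3=13/54, s_4=2/9)
  d_2[s_1] = 2/9*1/9 + 17/54*1/3 + 13/54*1/3 + 2/9*1/9 = 19/81
  d_2[s_2] = 2/9*2/3 + 17/54*1/9 + 13/54*1/3 + 2/9*2/9 = 76/243
  d_2[s_3] = 2/9*1/9 + 17/54*4/9 + 13/54*1/9 + 2/9*1/3 = 43/162
  d_2[s_4] = 2/9*1/9 + 17/54*1/9 + 13/54*2/9 + 2/9*1/3 = 91/486
d_2 = (s_1=19/81, s_2=76/243, s_3=43/162, s_4=91/486)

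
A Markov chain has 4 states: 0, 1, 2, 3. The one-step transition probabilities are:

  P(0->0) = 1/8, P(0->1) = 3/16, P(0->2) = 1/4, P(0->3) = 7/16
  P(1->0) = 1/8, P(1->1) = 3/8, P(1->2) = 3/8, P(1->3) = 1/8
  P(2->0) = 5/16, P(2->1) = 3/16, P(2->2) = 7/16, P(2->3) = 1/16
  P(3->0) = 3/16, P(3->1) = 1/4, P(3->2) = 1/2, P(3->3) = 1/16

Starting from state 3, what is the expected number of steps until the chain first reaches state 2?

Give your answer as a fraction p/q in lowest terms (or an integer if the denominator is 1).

Answer: 632/269

Derivation:
Let h_i = expected steps to first reach 2 from state i.
Boundary: h_2 = 0.
First-step equations for the other states:
  h_0 = 1 + 1/8*h_0 + 3/16*h_1 + 1/4*h_2 + 7/16*h_3
  h_1 = 1 + 1/8*h_0 + 3/8*h_1 + 3/8*h_2 + 1/8*h_3
  h_3 = 1 + 3/16*h_0 + 1/4*h_1 + 1/2*h_2 + 1/16*h_3

Substituting h_2 = 0 and rearranging gives the linear system (I - Q) h = 1:
  [7/8, -3/16, -7/16] . (h_0, h_1, h_3) = 1
  [-1/8, 5/8, -1/8] . (h_0, h_1, h_3) = 1
  [-3/16, -1/4, 15/16] . (h_0, h_1, h_3) = 1

Solving yields:
  h_0 = 776/269
  h_1 = 712/269
  h_3 = 632/269

Starting state is 3, so the expected hitting time is h_3 = 632/269.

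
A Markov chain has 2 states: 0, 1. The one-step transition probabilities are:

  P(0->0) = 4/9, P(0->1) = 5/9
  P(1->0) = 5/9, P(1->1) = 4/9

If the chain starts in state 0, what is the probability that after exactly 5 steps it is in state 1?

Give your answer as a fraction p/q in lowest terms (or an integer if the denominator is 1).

Computing P^5 by repeated multiplication:
P^1 =
  0: [4/9, 5/9]
  1: [5/9, 4/9]
P^2 =
  0: [41/81, 40/81]
  1: [40/81, 41/81]
P^3 =
  0: [364/729, 365/729]
  1: [365/729, 364/729]
P^4 =
  0: [3281/6561, 3280/6561]
  1: [3280/6561, 3281/6561]
P^5 =
  0: [29524/59049, 29525/59049]
  1: [29525/59049, 29524/59049]

(P^5)[0 -> 1] = 29525/59049

Answer: 29525/59049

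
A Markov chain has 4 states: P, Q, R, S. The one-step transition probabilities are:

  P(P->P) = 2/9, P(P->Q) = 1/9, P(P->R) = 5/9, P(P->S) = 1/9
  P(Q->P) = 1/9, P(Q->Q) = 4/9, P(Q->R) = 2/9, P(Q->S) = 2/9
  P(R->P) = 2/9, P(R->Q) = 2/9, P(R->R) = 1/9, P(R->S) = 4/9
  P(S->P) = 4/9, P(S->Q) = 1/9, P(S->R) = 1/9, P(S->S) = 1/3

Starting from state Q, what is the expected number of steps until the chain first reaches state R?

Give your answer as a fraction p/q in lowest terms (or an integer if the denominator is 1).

Let h_i = expected steps to first reach R from state i.
Boundary: h_R = 0.
First-step equations for the other states:
  h_P = 1 + 2/9*h_P + 1/9*h_Q + 5/9*h_R + 1/9*h_S
  h_Q = 1 + 1/9*h_P + 4/9*h_Q + 2/9*h_R + 2/9*h_S
  h_S = 1 + 4/9*h_P + 1/9*h_Q + 1/9*h_R + 1/3*h_S

Substituting h_R = 0 and rearranging gives the linear system (I - Q) h = 1:
  [7/9, -1/9, -1/9] . (h_P, h_Q, h_S) = 1
  [-1/9, 5/9, -2/9] . (h_P, h_Q, h_S) = 1
  [-4/9, -1/9, 2/3] . (h_P, h_Q, h_S) = 1

Solving yields:
  h_P = 54/23
  h_Q = 603/161
  h_S = 594/161

Starting state is Q, so the expected hitting time is h_Q = 603/161.

Answer: 603/161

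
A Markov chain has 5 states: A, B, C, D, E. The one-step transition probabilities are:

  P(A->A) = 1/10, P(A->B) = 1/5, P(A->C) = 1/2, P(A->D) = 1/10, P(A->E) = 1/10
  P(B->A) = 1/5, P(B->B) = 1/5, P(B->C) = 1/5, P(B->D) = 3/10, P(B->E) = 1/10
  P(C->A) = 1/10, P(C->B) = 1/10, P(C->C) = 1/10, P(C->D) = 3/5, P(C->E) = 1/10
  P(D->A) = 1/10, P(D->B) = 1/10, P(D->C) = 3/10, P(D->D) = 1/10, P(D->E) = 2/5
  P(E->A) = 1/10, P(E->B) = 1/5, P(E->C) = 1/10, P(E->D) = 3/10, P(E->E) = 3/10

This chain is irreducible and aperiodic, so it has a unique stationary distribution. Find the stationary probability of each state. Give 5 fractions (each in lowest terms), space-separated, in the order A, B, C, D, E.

The stationary distribution satisfies pi = pi * P, i.e.:
  pi_A = 1/10*pi_A + 1/5*pi_B + 1/10*pi_C + 1/10*pi_D + 1/10*pi_E
  pi_B = 1/5*pi_A + 1/5*pi_B + 1/10*pi_C + 1/10*pi_D + 1/5*pi_E
  pi_C = 1/2*pi_A + 1/5*pi_B + 1/10*pi_C + 3/10*pi_D + 1/10*pi_E
  pi_D = 1/10*pi_A + 3/10*pi_B + 3/5*pi_C + 1/10*pi_D + 3/10*pi_E
  pi_E = 1/10*pi_A + 1/10*pi_B + 1/10*pi_C + 2/5*pi_D + 3/10*pi_E
with normalization: pi_A + pi_B + pi_C + pi_D + pi_E = 1.

Using the first 4 balance equations plus normalization, the linear system A*pi = b is:
  [-9/10, 1/5, 1/10, 1/10, 1/10] . pi = 0
  [1/5, -4/5, 1/10, 1/10, 1/5] . pi = 0
  [1/2, 1/5, -9/10, 3/10, 1/10] . pi = 0
  [1/10, 3/10, 3/5, -9/10, 3/10] . pi = 0
  [1, 1, 1, 1, 1] . pi = 1

Solving yields:
  pi_A = 222/1931
  pi_B = 289/1931
  pi_C = 421/1931
  pi_D = 551/1931
  pi_E = 448/1931

Verification (pi * P):
  222/1931*1/10 + 289/1931*1/5 + 421/1931*1/10 + 551/1931*1/10 + 448/1931*1/10 = 222/1931 = pi_A  (ok)
  222/1931*1/5 + 289/1931*1/5 + 421/1931*1/10 + 551/1931*1/10 + 448/1931*1/5 = 289/1931 = pi_B  (ok)
  222/1931*1/2 + 289/1931*1/5 + 421/1931*1/10 + 551/1931*3/10 + 448/1931*1/10 = 421/1931 = pi_C  (ok)
  222/1931*1/10 + 289/1931*3/10 + 421/1931*3/5 + 551/1931*1/10 + 448/1931*3/10 = 551/1931 = pi_D  (ok)
  222/1931*1/10 + 289/1931*1/10 + 421/1931*1/10 + 551/1931*2/5 + 448/1931*3/10 = 448/1931 = pi_E  (ok)

Answer: 222/1931 289/1931 421/1931 551/1931 448/1931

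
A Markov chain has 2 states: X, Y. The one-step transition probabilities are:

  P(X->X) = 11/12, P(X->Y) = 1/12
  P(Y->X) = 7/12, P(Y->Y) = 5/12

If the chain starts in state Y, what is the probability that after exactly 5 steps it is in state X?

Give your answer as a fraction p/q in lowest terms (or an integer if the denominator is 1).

Answer: 847/972

Derivation:
Computing P^5 by repeated multiplication:
P^1 =
  X: [11/12, 1/12]
  Y: [7/12, 5/12]
P^2 =
  X: [8/9, 1/9]
  Y: [7/9, 2/9]
P^3 =
  X: [95/108, 13/108]
  Y: [91/108, 17/108]
P^4 =
  X: [71/81, 10/81]
  Y: [70/81, 11/81]
P^5 =
  X: [851/972, 121/972]
  Y: [847/972, 125/972]

(P^5)[Y -> X] = 847/972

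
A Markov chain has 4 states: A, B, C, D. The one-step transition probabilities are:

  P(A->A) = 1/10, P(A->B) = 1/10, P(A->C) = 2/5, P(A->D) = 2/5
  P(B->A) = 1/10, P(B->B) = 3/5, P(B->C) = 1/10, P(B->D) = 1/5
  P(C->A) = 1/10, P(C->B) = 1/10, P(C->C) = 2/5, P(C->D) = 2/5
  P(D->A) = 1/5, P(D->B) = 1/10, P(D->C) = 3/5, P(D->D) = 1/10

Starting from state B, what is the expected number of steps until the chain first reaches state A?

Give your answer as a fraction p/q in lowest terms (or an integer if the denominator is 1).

Let h_i = expected steps to first reach A from state i.
Boundary: h_A = 0.
First-step equations for the other states:
  h_B = 1 + 1/10*h_A + 3/5*h_B + 1/10*h_C + 1/5*h_D
  h_C = 1 + 1/10*h_A + 1/10*h_B + 2/5*h_C + 2/5*h_D
  h_D = 1 + 1/5*h_A + 1/10*h_B + 3/5*h_C + 1/10*h_D

Substituting h_A = 0 and rearranging gives the linear system (I - Q) h = 1:
  [2/5, -1/10, -1/5] . (h_B, h_C, h_D) = 1
  [-1/10, 3/5, -2/5] . (h_B, h_C, h_D) = 1
  [-1/10, -3/5, 9/10] . (h_B, h_C, h_D) = 1

Solving yields:
  h_B = 670/83
  h_C = 650/83
  h_D = 600/83

Starting state is B, so the expected hitting time is h_B = 670/83.

Answer: 670/83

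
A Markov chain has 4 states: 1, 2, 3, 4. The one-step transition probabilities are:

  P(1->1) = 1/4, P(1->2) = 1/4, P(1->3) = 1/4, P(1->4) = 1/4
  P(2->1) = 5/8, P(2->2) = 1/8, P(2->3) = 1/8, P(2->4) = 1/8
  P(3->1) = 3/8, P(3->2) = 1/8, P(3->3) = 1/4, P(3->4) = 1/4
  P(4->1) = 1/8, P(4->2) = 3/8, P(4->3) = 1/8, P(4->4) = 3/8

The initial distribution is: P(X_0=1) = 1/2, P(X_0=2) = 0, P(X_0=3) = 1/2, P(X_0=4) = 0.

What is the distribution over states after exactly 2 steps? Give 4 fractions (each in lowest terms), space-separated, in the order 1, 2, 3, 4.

Propagating the distribution step by step (d_{t+1} = d_t * P):
d_0 = (1=1/2, 2=0, 3=1/2, 4=0)
  d_1[1] = 1/2*1/4 + 0*5/8 + 1/2*3/8 + 0*1/8 = 5/16
  d_1[2] = 1/2*1/4 + 0*1/8 + 1/2*1/8 + 0*3/8 = 3/16
  d_1[3] = 1/2*1/4 + 0*1/8 + 1/2*1/4 + 0*1/8 = 1/4
  d_1[4] = 1/2*1/4 + 0*1/8 + 1/2*1/4 + 0*3/8 = 1/4
d_1 = (1=5/16, 2=3/16, 3=1/4, 4=1/4)
  d_2[1] = 5/16*1/4 + 3/16*5/8 + 1/4*3/8 + 1/4*1/8 = 41/128
  d_2[2] = 5/16*1/4 + 3/16*1/8 + 1/4*1/8 + 1/4*3/8 = 29/128
  d_2[3] = 5/16*1/4 + 3/16*1/8 + 1/4*1/4 + 1/4*1/8 = 25/128
  d_2[4] = 5/16*1/4 + 3/16*1/8 + 1/4*1/4 + 1/4*3/8 = 33/128
d_2 = (1=41/128, 2=29/128, 3=25/128, 4=33/128)

Answer: 41/128 29/128 25/128 33/128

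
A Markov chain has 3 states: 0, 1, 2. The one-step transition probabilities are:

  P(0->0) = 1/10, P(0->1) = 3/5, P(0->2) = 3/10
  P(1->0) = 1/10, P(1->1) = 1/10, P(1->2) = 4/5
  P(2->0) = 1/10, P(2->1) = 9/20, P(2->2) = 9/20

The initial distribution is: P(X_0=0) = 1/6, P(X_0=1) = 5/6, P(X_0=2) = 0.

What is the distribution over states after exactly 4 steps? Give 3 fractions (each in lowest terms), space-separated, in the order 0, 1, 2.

Answer: 1/10 168649/480000 263351/480000

Derivation:
Propagating the distribution step by step (d_{t+1} = d_t * P):
d_0 = (0=1/6, 1=5/6, 2=0)
  d_1[0] = 1/6*1/10 + 5/6*1/10 + 0*1/10 = 1/10
  d_1[1] = 1/6*3/5 + 5/6*1/10 + 0*9/20 = 11/60
  d_1[2] = 1/6*3/10 + 5/6*4/5 + 0*9/20 = 43/60
d_1 = (0=1/10, 1=11/60, 2=43/60)
  d_2[0] = 1/10*1/10 + 11/60*1/10 + 43/60*1/10 = 1/10
  d_2[1] = 1/10*3/5 + 11/60*1/10 + 43/60*9/20 = 481/1200
  d_2[2] = 1/10*3/10 + 11/60*4/5 + 43/60*9/20 = 599/1200
d_2 = (0=1/10, 1=481/1200, 2=599/1200)
  d_3[0] = 1/10*1/10 + 481/1200*1/10 + 599/1200*1/10 = 1/10
  d_3[1] = 1/10*3/5 + 481/1200*1/10 + 599/1200*9/20 = 7793/24000
  d_3[2] = 1/10*3/10 + 481/1200*4/5 + 599/1200*9/20 = 13807/24000
d_3 = (0=1/10, 1=7793/24000, 2=13807/24000)
  d_4[0] = 1/10*1/10 + 7793/24000*1/10 + 13807/24000*1/10 = 1/10
  d_4[1] = 1/10*3/5 + 7793/24000*1/10 + 13807/24000*9/20 = 168649/480000
  d_4[2] = 1/10*3/10 + 7793/24000*4/5 + 13807/24000*9/20 = 263351/480000
d_4 = (0=1/10, 1=168649/480000, 2=263351/480000)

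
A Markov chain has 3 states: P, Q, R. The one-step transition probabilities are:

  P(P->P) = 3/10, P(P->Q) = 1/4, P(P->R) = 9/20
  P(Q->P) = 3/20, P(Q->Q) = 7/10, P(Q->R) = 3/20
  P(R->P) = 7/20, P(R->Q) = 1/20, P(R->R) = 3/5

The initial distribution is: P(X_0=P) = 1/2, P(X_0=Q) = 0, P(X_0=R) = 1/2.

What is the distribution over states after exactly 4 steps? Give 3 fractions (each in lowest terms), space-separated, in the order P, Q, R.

Answer: 18279/64000 43237/160000 142131/320000

Derivation:
Propagating the distribution step by step (d_{t+1} = d_t * P):
d_0 = (P=1/2, Q=0, R=1/2)
  d_1[P] = 1/2*3/10 + 0*3/20 + 1/2*7/20 = 13/40
  d_1[Q] = 1/2*1/4 + 0*7/10 + 1/2*1/20 = 3/20
  d_1[R] = 1/2*9/20 + 0*3/20 + 1/2*3/5 = 21/40
d_1 = (P=13/40, Q=3/20, R=21/40)
  d_2[P] = 13/40*3/10 + 3/20*3/20 + 21/40*7/20 = 243/800
  d_2[Q] = 13/40*1/4 + 3/20*7/10 + 21/40*1/20 = 17/80
  d_2[R] = 13/40*9/20 + 3/20*3/20 + 21/40*3/5 = 387/800
d_2 = (P=243/800, Q=17/80, R=387/800)
  d_3[P] = 243/800*3/10 + 17/80*3/20 + 387/800*7/20 = 4677/16000
  d_3[Q] = 243/800*1/4 + 17/80*7/10 + 387/800*1/20 = 1991/8000
  d_3[R] = 243/800*9/20 + 17/80*3/20 + 387/800*3/5 = 7341/16000
d_3 = (P=4677/16000, Q=1991/8000, R=7341/16000)
  d_4[P] = 4677/16000*3/10 + 1991/8000*3/20 + 7341/16000*7/20 = 18279/64000
  d_4[Q] = 4677/16000*1/4 + 1991/8000*7/10 + 7341/16000*1/20 = 43237/160000
  d_4[R] = 4677/16000*9/20 + 1991/8000*3/20 + 7341/16000*3/5 = 142131/320000
d_4 = (P=18279/64000, Q=43237/160000, R=142131/320000)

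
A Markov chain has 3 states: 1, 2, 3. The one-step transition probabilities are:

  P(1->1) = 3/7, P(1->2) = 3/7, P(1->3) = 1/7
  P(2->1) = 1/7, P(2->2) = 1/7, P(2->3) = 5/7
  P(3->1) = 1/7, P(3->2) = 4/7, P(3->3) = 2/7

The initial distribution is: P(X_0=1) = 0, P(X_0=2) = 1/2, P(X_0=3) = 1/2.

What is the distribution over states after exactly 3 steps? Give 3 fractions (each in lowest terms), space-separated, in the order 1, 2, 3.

Propagating the distribution step by step (d_{t+1} = d_t * P):
d_0 = (1=0, 2=1/2, 3=1/2)
  d_1[1] = 0*3/7 + 1/2*1/7 + 1/2*1/7 = 1/7
  d_1[2] = 0*3/7 + 1/2*1/7 + 1/2*4/7 = 5/14
  d_1[3] = 0*1/7 + 1/2*5/7 + 1/2*2/7 = 1/2
d_1 = (1=1/7, 2=5/14, 3=1/2)
  d_2[1] = 1/7*3/7 + 5/14*1/7 + 1/2*1/7 = 9/49
  d_2[2] = 1/7*3/7 + 5/14*1/7 + 1/2*4/7 = 39/98
  d_2[3] = 1/7*1/7 + 5/14*5/7 + 1/2*2/7 = 41/98
d_2 = (1=9/49, 2=39/98, 3=41/98)
  d_3[1] = 9/49*3/7 + 39/98*1/7 + 41/98*1/7 = 67/343
  d_3[2] = 9/49*3/7 + 39/98*1/7 + 41/98*4/7 = 257/686
  d_3[3] = 9/49*1/7 + 39/98*5/7 + 41/98*2/7 = 295/686
d_3 = (1=67/343, 2=257/686, 3=295/686)

Answer: 67/343 257/686 295/686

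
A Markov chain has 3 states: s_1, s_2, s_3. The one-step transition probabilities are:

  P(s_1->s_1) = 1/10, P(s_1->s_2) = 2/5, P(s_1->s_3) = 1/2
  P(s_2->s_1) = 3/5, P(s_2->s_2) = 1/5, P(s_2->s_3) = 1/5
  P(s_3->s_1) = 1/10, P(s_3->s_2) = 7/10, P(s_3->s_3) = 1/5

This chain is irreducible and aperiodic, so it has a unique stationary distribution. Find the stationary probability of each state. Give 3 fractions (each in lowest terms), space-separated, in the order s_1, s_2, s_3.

Answer: 10/33 67/165 16/55

Derivation:
The stationary distribution satisfies pi = pi * P, i.e.:
  pi_s_1 = 1/10*pi_s_1 + 3/5*pi_s_2 + 1/10*pi_s_3
  pi_s_2 = 2/5*pi_s_1 + 1/5*pi_s_2 + 7/10*pi_s_3
  pi_s_3 = 1/2*pi_s_1 + 1/5*pi_s_2 + 1/5*pi_s_3
with normalization: pi_s_1 + pi_s_2 + pi_s_3 = 1.

Using the first 2 balance equations plus normalization, the linear system A*pi = b is:
  [-9/10, 3/5, 1/10] . pi = 0
  [2/5, -4/5, 7/10] . pi = 0
  [1, 1, 1] . pi = 1

Solving yields:
  pi_s_1 = 10/33
  pi_s_2 = 67/165
  pi_s_3 = 16/55

Verification (pi * P):
  10/33*1/10 + 67/165*3/5 + 16/55*1/10 = 10/33 = pi_s_1  (ok)
  10/33*2/5 + 67/165*1/5 + 16/55*7/10 = 67/165 = pi_s_2  (ok)
  10/33*1/2 + 67/165*1/5 + 16/55*1/5 = 16/55 = pi_s_3  (ok)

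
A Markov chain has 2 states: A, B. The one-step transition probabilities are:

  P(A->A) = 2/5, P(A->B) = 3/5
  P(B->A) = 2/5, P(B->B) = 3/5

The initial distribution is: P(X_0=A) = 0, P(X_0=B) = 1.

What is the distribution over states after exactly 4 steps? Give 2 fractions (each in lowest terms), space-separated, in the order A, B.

Propagating the distribution step by step (d_{t+1} = d_t * P):
d_0 = (A=0, B=1)
  d_1[A] = 0*2/5 + 1*2/5 = 2/5
  d_1[B] = 0*3/5 + 1*3/5 = 3/5
d_1 = (A=2/5, B=3/5)
  d_2[A] = 2/5*2/5 + 3/5*2/5 = 2/5
  d_2[B] = 2/5*3/5 + 3/5*3/5 = 3/5
d_2 = (A=2/5, B=3/5)
  d_3[A] = 2/5*2/5 + 3/5*2/5 = 2/5
  d_3[B] = 2/5*3/5 + 3/5*3/5 = 3/5
d_3 = (A=2/5, B=3/5)
  d_4[A] = 2/5*2/5 + 3/5*2/5 = 2/5
  d_4[B] = 2/5*3/5 + 3/5*3/5 = 3/5
d_4 = (A=2/5, B=3/5)

Answer: 2/5 3/5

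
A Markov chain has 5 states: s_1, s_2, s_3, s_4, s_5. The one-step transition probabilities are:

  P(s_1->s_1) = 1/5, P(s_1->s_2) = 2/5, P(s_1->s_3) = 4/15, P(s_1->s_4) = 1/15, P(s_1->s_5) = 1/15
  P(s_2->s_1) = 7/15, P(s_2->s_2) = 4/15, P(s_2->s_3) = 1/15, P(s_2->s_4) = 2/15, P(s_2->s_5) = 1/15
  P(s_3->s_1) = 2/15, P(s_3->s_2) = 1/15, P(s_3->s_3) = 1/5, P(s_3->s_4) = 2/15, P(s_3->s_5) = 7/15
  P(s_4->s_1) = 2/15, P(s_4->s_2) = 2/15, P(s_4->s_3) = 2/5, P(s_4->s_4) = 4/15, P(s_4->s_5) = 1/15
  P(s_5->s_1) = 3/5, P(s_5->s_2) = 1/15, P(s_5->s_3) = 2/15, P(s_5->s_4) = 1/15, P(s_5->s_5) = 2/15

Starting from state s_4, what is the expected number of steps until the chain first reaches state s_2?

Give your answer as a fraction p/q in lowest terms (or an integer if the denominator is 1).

Let h_i = expected steps to first reach s_2 from state i.
Boundary: h_s_2 = 0.
First-step equations for the other states:
  h_s_1 = 1 + 1/5*h_s_1 + 2/5*h_s_2 + 4/15*h_s_3 + 1/15*h_s_4 + 1/15*h_s_5
  h_s_3 = 1 + 2/15*h_s_1 + 1/15*h_s_2 + 1/5*h_s_3 + 2/15*h_s_4 + 7/15*h_s_5
  h_s_4 = 1 + 2/15*h_s_1 + 2/15*h_s_2 + 2/5*h_s_3 + 4/15*h_s_4 + 1/15*h_s_5
  h_s_5 = 1 + 3/5*h_s_1 + 1/15*h_s_2 + 2/15*h_s_3 + 1/15*h_s_4 + 2/15*h_s_5

Substituting h_s_2 = 0 and rearranging gives the linear system (I - Q) h = 1:
  [4/5, -4/15, -1/15, -1/15] . (h_s_1, h_s_3, h_s_4, h_s_5) = 1
  [-2/15, 4/5, -2/15, -7/15] . (h_s_1, h_s_3, h_s_4, h_s_5) = 1
  [-2/15, -2/5, 11/15, -1/15] . (h_s_1, h_s_3, h_s_4, h_s_5) = 1
  [-3/5, -2/15, -1/15, 13/15] . (h_s_1, h_s_3, h_s_4, h_s_5) = 1

Solving yields:
  h_s_1 = 7010/1639
  h_s_3 = 10150/1639
  h_s_4 = 9870/1639
  h_s_5 = 9065/1639

Starting state is s_4, so the expected hitting time is h_s_4 = 9870/1639.

Answer: 9870/1639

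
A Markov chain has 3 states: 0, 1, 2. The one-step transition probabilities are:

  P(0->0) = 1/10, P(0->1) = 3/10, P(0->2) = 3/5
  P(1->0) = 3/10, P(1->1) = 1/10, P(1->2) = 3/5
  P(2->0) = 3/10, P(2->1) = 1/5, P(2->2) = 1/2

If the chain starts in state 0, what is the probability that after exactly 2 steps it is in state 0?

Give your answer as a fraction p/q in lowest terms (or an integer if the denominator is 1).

Computing P^2 by repeated multiplication:
P^1 =
  0: [1/10, 3/10, 3/5]
  1: [3/10, 1/10, 3/5]
  2: [3/10, 1/5, 1/2]
P^2 =
  0: [7/25, 9/50, 27/50]
  1: [6/25, 11/50, 27/50]
  2: [6/25, 21/100, 11/20]

(P^2)[0 -> 0] = 7/25

Answer: 7/25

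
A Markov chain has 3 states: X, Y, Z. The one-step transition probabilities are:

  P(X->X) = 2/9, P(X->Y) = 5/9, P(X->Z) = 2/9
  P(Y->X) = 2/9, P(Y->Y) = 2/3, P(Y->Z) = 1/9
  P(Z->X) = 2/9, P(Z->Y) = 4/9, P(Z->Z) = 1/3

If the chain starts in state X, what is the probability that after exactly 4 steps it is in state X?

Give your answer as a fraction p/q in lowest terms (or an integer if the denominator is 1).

Computing P^4 by repeated multiplication:
P^1 =
  X: [2/9, 5/9, 2/9]
  Y: [2/9, 2/3, 1/9]
  Z: [2/9, 4/9, 1/3]
P^2 =
  X: [2/9, 16/27, 5/27]
  Y: [2/9, 50/81, 13/81]
  Z: [2/9, 46/81, 17/81]
P^3 =
  X: [2/9, 146/243, 43/243]
  Y: [2/9, 442/729, 125/729]
  Z: [2/9, 434/729, 133/729]
P^4 =
  X: [2/9, 1318/2187, 383/2187]
  Y: [2/9, 3962/6561, 1141/6561]
  Z: [2/9, 3946/6561, 1157/6561]

(P^4)[X -> X] = 2/9

Answer: 2/9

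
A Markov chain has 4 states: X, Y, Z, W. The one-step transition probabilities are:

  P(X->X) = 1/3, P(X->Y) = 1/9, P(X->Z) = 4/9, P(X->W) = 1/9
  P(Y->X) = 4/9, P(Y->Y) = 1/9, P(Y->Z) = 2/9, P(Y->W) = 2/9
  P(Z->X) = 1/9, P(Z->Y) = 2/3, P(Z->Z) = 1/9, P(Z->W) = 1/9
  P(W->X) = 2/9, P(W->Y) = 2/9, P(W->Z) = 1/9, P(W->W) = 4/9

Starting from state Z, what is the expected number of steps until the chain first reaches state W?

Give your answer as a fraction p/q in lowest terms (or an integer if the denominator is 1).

Let h_i = expected steps to first reach W from state i.
Boundary: h_W = 0.
First-step equations for the other states:
  h_X = 1 + 1/3*h_X + 1/9*h_Y + 4/9*h_Z + 1/9*h_W
  h_Y = 1 + 4/9*h_X + 1/9*h_Y + 2/9*h_Z + 2/9*h_W
  h_Z = 1 + 1/9*h_X + 2/3*h_Y + 1/9*h_Z + 1/9*h_W

Substituting h_W = 0 and rearranging gives the linear system (I - Q) h = 1:
  [2/3, -1/9, -4/9] . (h_X, h_Y, h_Z) = 1
  [-4/9, 8/9, -2/9] . (h_X, h_Y, h_Z) = 1
  [-1/9, -2/3, 8/9] . (h_X, h_Y, h_Z) = 1

Solving yields:
  h_X = 177/25
  h_Y = 159/25
  h_Z = 339/50

Starting state is Z, so the expected hitting time is h_Z = 339/50.

Answer: 339/50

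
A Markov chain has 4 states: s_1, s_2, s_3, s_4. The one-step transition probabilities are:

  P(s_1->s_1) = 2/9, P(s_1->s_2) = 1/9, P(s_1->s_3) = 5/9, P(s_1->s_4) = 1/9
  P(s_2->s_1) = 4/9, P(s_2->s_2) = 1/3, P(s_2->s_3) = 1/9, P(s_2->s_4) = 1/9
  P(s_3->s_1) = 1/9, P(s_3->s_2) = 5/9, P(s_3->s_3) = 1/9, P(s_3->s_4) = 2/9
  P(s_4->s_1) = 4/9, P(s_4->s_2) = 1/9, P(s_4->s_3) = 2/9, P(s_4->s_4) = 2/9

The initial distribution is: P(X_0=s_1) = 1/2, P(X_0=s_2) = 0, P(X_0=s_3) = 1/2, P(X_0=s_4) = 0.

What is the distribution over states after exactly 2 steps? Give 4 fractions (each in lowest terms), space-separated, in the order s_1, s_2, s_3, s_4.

Propagating the distribution step by step (d_{t+1} = d_t * P):
d_0 = (s_1=1/2, s_2=0, s_3=1/2, s_4=0)
  d_1[s_1] = 1/2*2/9 + 0*4/9 + 1/2*1/9 + 0*4/9 = 1/6
  d_1[s_2] = 1/2*1/9 + 0*1/3 + 1/2*5/9 + 0*1/9 = 1/3
  d_1[s_3] = 1/2*5/9 + 0*1/9 + 1/2*1/9 + 0*2/9 = 1/3
  d_1[s_4] = 1/2*1/9 + 0*1/9 + 1/2*2/9 + 0*2/9 = 1/6
d_1 = (s_1=1/6, s_2=1/3, s_3=1/3, s_4=1/6)
  d_2[s_1] = 1/6*2/9 + 1/3*4/9 + 1/3*1/9 + 1/6*4/9 = 8/27
  d_2[s_2] = 1/6*1/9 + 1/3*1/3 + 1/3*5/9 + 1/6*1/9 = 1/3
  d_2[s_3] = 1/6*5/9 + 1/3*1/9 + 1/3*1/9 + 1/6*2/9 = 11/54
  d_2[s_4] = 1/6*1/9 + 1/3*1/9 + 1/3*2/9 + 1/6*2/9 = 1/6
d_2 = (s_1=8/27, s_2=1/3, s_3=11/54, s_4=1/6)

Answer: 8/27 1/3 11/54 1/6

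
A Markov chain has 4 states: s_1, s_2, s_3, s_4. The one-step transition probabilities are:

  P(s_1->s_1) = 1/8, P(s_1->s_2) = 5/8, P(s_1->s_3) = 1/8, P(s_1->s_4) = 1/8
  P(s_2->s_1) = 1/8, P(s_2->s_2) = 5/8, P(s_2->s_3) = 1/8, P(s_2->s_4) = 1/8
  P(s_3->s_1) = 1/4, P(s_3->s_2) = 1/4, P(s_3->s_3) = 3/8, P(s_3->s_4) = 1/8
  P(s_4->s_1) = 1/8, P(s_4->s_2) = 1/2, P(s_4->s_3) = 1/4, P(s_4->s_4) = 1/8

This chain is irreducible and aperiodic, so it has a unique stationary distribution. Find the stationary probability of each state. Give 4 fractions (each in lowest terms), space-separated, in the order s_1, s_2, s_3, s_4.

Answer: 19/128 69/128 3/16 1/8

Derivation:
The stationary distribution satisfies pi = pi * P, i.e.:
  pi_s_1 = 1/8*pi_s_1 + 1/8*pi_s_2 + 1/4*pi_s_3 + 1/8*pi_s_4
  pi_s_2 = 5/8*pi_s_1 + 5/8*pi_s_2 + 1/4*pi_s_3 + 1/2*pi_s_4
  pi_s_3 = 1/8*pi_s_1 + 1/8*pi_s_2 + 3/8*pi_s_3 + 1/4*pi_s_4
  pi_s_4 = 1/8*pi_s_1 + 1/8*pi_s_2 + 1/8*pi_s_3 + 1/8*pi_s_4
with normalization: pi_s_1 + pi_s_2 + pi_s_3 + pi_s_4 = 1.

Using the first 3 balance equations plus normalization, the linear system A*pi = b is:
  [-7/8, 1/8, 1/4, 1/8] . pi = 0
  [5/8, -3/8, 1/4, 1/2] . pi = 0
  [1/8, 1/8, -5/8, 1/4] . pi = 0
  [1, 1, 1, 1] . pi = 1

Solving yields:
  pi_s_1 = 19/128
  pi_s_2 = 69/128
  pi_s_3 = 3/16
  pi_s_4 = 1/8

Verification (pi * P):
  19/128*1/8 + 69/128*1/8 + 3/16*1/4 + 1/8*1/8 = 19/128 = pi_s_1  (ok)
  19/128*5/8 + 69/128*5/8 + 3/16*1/4 + 1/8*1/2 = 69/128 = pi_s_2  (ok)
  19/128*1/8 + 69/128*1/8 + 3/16*3/8 + 1/8*1/4 = 3/16 = pi_s_3  (ok)
  19/128*1/8 + 69/128*1/8 + 3/16*1/8 + 1/8*1/8 = 1/8 = pi_s_4  (ok)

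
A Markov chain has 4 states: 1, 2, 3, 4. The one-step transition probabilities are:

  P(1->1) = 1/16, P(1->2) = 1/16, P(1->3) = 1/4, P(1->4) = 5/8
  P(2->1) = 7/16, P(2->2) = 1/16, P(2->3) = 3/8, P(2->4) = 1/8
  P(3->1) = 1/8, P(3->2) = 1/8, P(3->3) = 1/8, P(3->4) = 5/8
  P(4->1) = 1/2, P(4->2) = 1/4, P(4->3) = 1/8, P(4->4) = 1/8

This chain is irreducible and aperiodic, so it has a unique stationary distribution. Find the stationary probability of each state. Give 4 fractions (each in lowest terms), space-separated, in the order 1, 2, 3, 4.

The stationary distribution satisfies pi = pi * P, i.e.:
  pi_1 = 1/16*pi_1 + 7/16*pi_2 + 1/8*pi_3 + 1/2*pi_4
  pi_2 = 1/16*pi_1 + 1/16*pi_2 + 1/8*pi_3 + 1/4*pi_4
  pi_3 = 1/4*pi_1 + 3/8*pi_2 + 1/8*pi_3 + 1/8*pi_4
  pi_4 = 5/8*pi_1 + 1/8*pi_2 + 5/8*pi_3 + 1/8*pi_4
with normalization: pi_1 + pi_2 + pi_3 + pi_4 = 1.

Using the first 3 balance equations plus normalization, the linear system A*pi = b is:
  [-15/16, 7/16, 1/8, 1/2] . pi = 0
  [1/16, -15/16, 1/8, 1/4] . pi = 0
  [1/4, 3/8, -7/8, 1/8] . pi = 0
  [1, 1, 1, 1] . pi = 1

Solving yields:
  pi_1 = 132/455
  pi_2 = 131/910
  pi_3 = 359/1820
  pi_4 = 671/1820

Verification (pi * P):
  132/455*1/16 + 131/910*7/16 + 359/1820*1/8 + 671/1820*1/2 = 132/455 = pi_1  (ok)
  132/455*1/16 + 131/910*1/16 + 359/1820*1/8 + 671/1820*1/4 = 131/910 = pi_2  (ok)
  132/455*1/4 + 131/910*3/8 + 359/1820*1/8 + 671/1820*1/8 = 359/1820 = pi_3  (ok)
  132/455*5/8 + 131/910*1/8 + 359/1820*5/8 + 671/1820*1/8 = 671/1820 = pi_4  (ok)

Answer: 132/455 131/910 359/1820 671/1820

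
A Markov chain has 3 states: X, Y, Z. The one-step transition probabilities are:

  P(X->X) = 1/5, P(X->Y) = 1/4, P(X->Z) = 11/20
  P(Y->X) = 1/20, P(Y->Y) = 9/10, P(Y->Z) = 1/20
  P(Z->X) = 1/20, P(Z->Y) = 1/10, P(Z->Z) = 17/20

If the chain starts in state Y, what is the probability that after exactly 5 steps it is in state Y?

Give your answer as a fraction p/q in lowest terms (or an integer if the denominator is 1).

Computing P^5 by repeated multiplication:
P^1 =
  X: [1/5, 1/4, 11/20]
  Y: [1/20, 9/10, 1/20]
  Z: [1/20, 1/10, 17/20]
P^2 =
  X: [2/25, 33/100, 59/100]
  Y: [23/400, 331/400, 23/200]
  Z: [23/400, 3/16, 151/200]
P^3 =
  X: [31/500, 47/125, 281/500]
  Y: [469/8000, 1233/1600, 683/4000]
  Z: [469/8000, 2069/8000, 2731/4000]
P^4 =
  X: [593/10000, 4101/10000, 2653/5000]
  Y: [9407/160000, 116047/160000, 17273/80000]
  Z: [9407/160000, 50511/160000, 50041/80000]
P^5 =
  X: [11779/200000, 17479/40000, 50413/100000]
  Y: [188221/3200000, 2204973/3200000, 403403/1600000]
  Z: [188221/3200000, 1156397/3200000, 927691/1600000]

(P^5)[Y -> Y] = 2204973/3200000

Answer: 2204973/3200000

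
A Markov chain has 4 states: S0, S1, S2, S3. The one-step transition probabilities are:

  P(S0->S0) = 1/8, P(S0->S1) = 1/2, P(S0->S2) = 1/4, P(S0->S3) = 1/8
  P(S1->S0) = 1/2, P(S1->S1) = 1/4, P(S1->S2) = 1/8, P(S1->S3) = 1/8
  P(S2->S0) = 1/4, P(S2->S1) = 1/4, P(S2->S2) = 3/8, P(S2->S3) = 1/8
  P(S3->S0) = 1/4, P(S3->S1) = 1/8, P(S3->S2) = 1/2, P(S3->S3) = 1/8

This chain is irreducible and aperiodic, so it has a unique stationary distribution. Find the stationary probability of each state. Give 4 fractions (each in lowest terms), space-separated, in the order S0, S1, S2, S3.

Answer: 79/272 167/544 151/544 1/8

Derivation:
The stationary distribution satisfies pi = pi * P, i.e.:
  pi_S0 = 1/8*pi_S0 + 1/2*pi_S1 + 1/4*pi_S2 + 1/4*pi_S3
  pi_S1 = 1/2*pi_S0 + 1/4*pi_S1 + 1/4*pi_S2 + 1/8*pi_S3
  pi_S2 = 1/4*pi_S0 + 1/8*pi_S1 + 3/8*pi_S2 + 1/2*pi_S3
  pi_S3 = 1/8*pi_S0 + 1/8*pi_S1 + 1/8*pi_S2 + 1/8*pi_S3
with normalization: pi_S0 + pi_S1 + pi_S2 + pi_S3 = 1.

Using the first 3 balance equations plus normalization, the linear system A*pi = b is:
  [-7/8, 1/2, 1/4, 1/4] . pi = 0
  [1/2, -3/4, 1/4, 1/8] . pi = 0
  [1/4, 1/8, -5/8, 1/2] . pi = 0
  [1, 1, 1, 1] . pi = 1

Solving yields:
  pi_S0 = 79/272
  pi_S1 = 167/544
  pi_S2 = 151/544
  pi_S3 = 1/8

Verification (pi * P):
  79/272*1/8 + 167/544*1/2 + 151/544*1/4 + 1/8*1/4 = 79/272 = pi_S0  (ok)
  79/272*1/2 + 167/544*1/4 + 151/544*1/4 + 1/8*1/8 = 167/544 = pi_S1  (ok)
  79/272*1/4 + 167/544*1/8 + 151/544*3/8 + 1/8*1/2 = 151/544 = pi_S2  (ok)
  79/272*1/8 + 167/544*1/8 + 151/544*1/8 + 1/8*1/8 = 1/8 = pi_S3  (ok)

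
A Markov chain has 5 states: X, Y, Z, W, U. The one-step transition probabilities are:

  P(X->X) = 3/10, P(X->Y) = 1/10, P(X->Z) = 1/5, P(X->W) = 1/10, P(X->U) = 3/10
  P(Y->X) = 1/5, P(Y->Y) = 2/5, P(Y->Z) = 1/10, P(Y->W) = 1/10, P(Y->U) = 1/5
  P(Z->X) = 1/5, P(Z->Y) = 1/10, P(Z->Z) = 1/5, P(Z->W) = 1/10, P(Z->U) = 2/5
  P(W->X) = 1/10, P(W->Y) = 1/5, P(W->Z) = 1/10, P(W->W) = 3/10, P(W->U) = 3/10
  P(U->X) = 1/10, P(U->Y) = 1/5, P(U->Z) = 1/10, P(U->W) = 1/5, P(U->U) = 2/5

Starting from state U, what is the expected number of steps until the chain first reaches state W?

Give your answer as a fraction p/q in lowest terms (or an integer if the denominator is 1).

Answer: 5780/861

Derivation:
Let h_i = expected steps to first reach W from state i.
Boundary: h_W = 0.
First-step equations for the other states:
  h_X = 1 + 3/10*h_X + 1/10*h_Y + 1/5*h_Z + 1/10*h_W + 3/10*h_U
  h_Y = 1 + 1/5*h_X + 2/5*h_Y + 1/10*h_Z + 1/10*h_W + 1/5*h_U
  h_Z = 1 + 1/5*h_X + 1/10*h_Y + 1/5*h_Z + 1/10*h_W + 2/5*h_U
  h_U = 1 + 1/10*h_X + 1/5*h_Y + 1/10*h_Z + 1/5*h_W + 2/5*h_U

Substituting h_W = 0 and rearranging gives the linear system (I - Q) h = 1:
  [7/10, -1/10, -1/5, -3/10] . (h_X, h_Y, h_Z, h_U) = 1
  [-1/5, 3/5, -1/10, -1/5] . (h_X, h_Y, h_Z, h_U) = 1
  [-1/5, -1/10, 4/5, -2/5] . (h_X, h_Y, h_Z, h_U) = 1
  [-1/10, -1/5, -1/10, 3/5] . (h_X, h_Y, h_Z, h_U) = 1

Solving yields:
  h_X = 2160/287
  h_Y = 6590/861
  h_Z = 6410/861
  h_U = 5780/861

Starting state is U, so the expected hitting time is h_U = 5780/861.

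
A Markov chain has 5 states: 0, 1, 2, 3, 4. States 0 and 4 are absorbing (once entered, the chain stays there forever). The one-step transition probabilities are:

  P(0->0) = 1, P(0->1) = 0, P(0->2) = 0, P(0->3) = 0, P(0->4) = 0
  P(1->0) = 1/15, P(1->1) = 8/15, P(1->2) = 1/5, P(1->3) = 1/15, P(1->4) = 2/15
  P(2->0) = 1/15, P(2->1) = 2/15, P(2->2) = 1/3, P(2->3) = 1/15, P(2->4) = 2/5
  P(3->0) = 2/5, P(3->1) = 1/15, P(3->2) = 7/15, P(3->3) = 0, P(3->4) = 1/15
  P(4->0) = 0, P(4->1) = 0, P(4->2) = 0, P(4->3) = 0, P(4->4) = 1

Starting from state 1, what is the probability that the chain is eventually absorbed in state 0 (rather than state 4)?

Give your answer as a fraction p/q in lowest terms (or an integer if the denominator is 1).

Let a_i = P(absorbed in 0 | start in state i).
Boundary conditions: a_0 = 1, a_4 = 0.
For each transient state i, a_i = sum_j P(i->j) * a_j:
  a_1 = 1/15*a_0 + 8/15*a_1 + 1/5*a_2 + 1/15*a_3 + 2/15*a_4
  a_2 = 1/15*a_0 + 2/15*a_1 + 1/3*a_2 + 1/15*a_3 + 2/5*a_4
  a_3 = 2/5*a_0 + 1/15*a_1 + 7/15*a_2 + 0*a_3 + 1/15*a_4

Substituting a_0 = 1 and a_4 = 0, rearrange to (I - Q) a = r where r[i] = P(i -> 0):
  [7/15, -1/5, -1/15] . (a_1, a_2, a_3) = 1/15
  [-2/15, 2/3, -1/15] . (a_1, a_2, a_3) = 1/15
  [-1/15, -7/15, 1] . (a_1, a_2, a_3) = 2/5

Solving yields:
  a_1 = 21/68
  a_2 = 189/884
  a_3 = 115/221

Starting state is 1, so the absorption probability is a_1 = 21/68.

Answer: 21/68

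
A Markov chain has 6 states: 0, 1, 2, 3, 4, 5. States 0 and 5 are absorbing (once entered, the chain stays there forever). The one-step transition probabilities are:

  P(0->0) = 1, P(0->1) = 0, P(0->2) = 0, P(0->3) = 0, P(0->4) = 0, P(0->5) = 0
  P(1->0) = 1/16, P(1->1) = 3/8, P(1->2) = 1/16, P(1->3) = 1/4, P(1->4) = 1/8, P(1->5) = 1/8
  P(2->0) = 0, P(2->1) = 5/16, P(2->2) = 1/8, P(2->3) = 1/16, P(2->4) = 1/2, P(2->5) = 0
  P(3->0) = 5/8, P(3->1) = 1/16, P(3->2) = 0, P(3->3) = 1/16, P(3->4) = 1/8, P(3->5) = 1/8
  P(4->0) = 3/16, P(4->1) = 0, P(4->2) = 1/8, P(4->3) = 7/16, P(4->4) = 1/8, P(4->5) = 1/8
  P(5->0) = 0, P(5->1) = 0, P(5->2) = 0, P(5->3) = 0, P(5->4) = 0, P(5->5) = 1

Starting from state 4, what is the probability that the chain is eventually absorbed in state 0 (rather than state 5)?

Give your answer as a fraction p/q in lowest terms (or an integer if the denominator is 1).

Let a_i = P(absorbed in 0 | start in state i).
Boundary conditions: a_0 = 1, a_5 = 0.
For each transient state i, a_i = sum_j P(i->j) * a_j:
  a_1 = 1/16*a_0 + 3/8*a_1 + 1/16*a_2 + 1/4*a_3 + 1/8*a_4 + 1/8*a_5
  a_2 = 0*a_0 + 5/16*a_1 + 1/8*a_2 + 1/16*a_3 + 1/2*a_4 + 0*a_5
  a_3 = 5/8*a_0 + 1/16*a_1 + 0*a_2 + 1/16*a_3 + 1/8*a_4 + 1/8*a_5
  a_4 = 3/16*a_0 + 0*a_1 + 1/8*a_2 + 7/16*a_3 + 1/8*a_4 + 1/8*a_5

Substituting a_0 = 1 and a_5 = 0, rearrange to (I - Q) a = r where r[i] = P(i -> 0):
  [5/8, -1/16, -1/4, -1/8] . (a_1, a_2, a_3, a_4) = 1/16
  [-5/16, 7/8, -1/16, -1/2] . (a_1, a_2, a_3, a_4) = 0
  [-1/16, 0, 15/16, -1/8] . (a_1, a_2, a_3, a_4) = 5/8
  [0, -1/8, -7/16, 7/8] . (a_1, a_2, a_3, a_4) = 3/16

Solving yields:
  a_1 = 7181/11325
  a_2 = 523/755
  a_3 = 9109/11325
  a_4 = 8102/11325

Starting state is 4, so the absorption probability is a_4 = 8102/11325.

Answer: 8102/11325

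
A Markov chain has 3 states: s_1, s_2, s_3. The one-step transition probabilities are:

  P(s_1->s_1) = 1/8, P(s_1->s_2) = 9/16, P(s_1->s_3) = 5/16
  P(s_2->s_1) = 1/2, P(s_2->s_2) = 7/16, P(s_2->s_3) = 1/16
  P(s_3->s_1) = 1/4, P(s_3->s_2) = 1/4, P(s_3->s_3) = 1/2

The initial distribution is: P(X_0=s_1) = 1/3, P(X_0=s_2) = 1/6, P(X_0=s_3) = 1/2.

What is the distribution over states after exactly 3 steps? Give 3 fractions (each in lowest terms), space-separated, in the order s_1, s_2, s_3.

Answer: 1909/6144 10409/24576 2177/8192

Derivation:
Propagating the distribution step by step (d_{t+1} = d_t * P):
d_0 = (s_1=1/3, s_2=1/6, s_3=1/2)
  d_1[s_1] = 1/3*1/8 + 1/6*1/2 + 1/2*1/4 = 1/4
  d_1[s_2] = 1/3*9/16 + 1/6*7/16 + 1/2*1/4 = 37/96
  d_1[s_3] = 1/3*5/16 + 1/6*1/16 + 1/2*1/2 = 35/96
d_1 = (s_1=1/4, s_2=37/96, s_3=35/96)
  d_2[s_1] = 1/4*1/8 + 37/96*1/2 + 35/96*1/4 = 121/384
  d_2[s_2] = 1/4*9/16 + 37/96*7/16 + 35/96*1/4 = 205/512
  d_2[s_3] = 1/4*5/16 + 37/96*1/16 + 35/96*1/2 = 437/1536
d_2 = (s_1=121/384, s_2=205/512, s_3=437/1536)
  d_3[s_1] = 121/384*1/8 + 205/512*1/2 + 437/1536*1/4 = 1909/6144
  d_3[s_2] = 121/384*9/16 + 205/512*7/16 + 437/1536*1/4 = 10409/24576
  d_3[s_3] = 121/384*5/16 + 205/512*1/16 + 437/1536*1/2 = 2177/8192
d_3 = (s_1=1909/6144, s_2=10409/24576, s_3=2177/8192)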